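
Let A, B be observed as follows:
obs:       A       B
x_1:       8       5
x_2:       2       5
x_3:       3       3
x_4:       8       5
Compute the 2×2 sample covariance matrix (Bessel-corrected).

Step 1 — column means:
  mean(A) = (8 + 2 + 3 + 8) / 4 = 21/4 = 5.25
  mean(B) = (5 + 5 + 3 + 5) / 4 = 18/4 = 4.5

Step 2 — sample covariance S[i,j] = (1/(n-1)) · Σ_k (x_{k,i} - mean_i) · (x_{k,j} - mean_j), with n-1 = 3.
  S[A,A] = ((2.75)·(2.75) + (-3.25)·(-3.25) + (-2.25)·(-2.25) + (2.75)·(2.75)) / 3 = 30.75/3 = 10.25
  S[A,B] = ((2.75)·(0.5) + (-3.25)·(0.5) + (-2.25)·(-1.5) + (2.75)·(0.5)) / 3 = 4.5/3 = 1.5
  S[B,B] = ((0.5)·(0.5) + (0.5)·(0.5) + (-1.5)·(-1.5) + (0.5)·(0.5)) / 3 = 3/3 = 1

S is symmetric (S[j,i] = S[i,j]). Assembling:

S = [[10.25, 1.5],
 [1.5, 1]]


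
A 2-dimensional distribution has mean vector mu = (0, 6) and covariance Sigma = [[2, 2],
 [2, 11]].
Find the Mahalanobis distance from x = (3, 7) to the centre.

Step 1 — centre the observation: (x - mu) = (3, 1).

Step 2 — invert Sigma. det(Sigma) = 2·11 - (2)² = 18.
  Sigma^{-1} = (1/det) · [[d, -b], [-b, a]] = [[0.6111, -0.1111],
 [-0.1111, 0.1111]].

Step 3 — form the quadratic (x - mu)^T · Sigma^{-1} · (x - mu):
  Sigma^{-1} · (x - mu) = (1.7222, -0.2222).
  (x - mu)^T · [Sigma^{-1} · (x - mu)] = (3)·(1.7222) + (1)·(-0.2222) = 4.9444.

Step 4 — take square root: d = √(4.9444) ≈ 2.2236.

d(x, mu) = √(4.9444) ≈ 2.2236


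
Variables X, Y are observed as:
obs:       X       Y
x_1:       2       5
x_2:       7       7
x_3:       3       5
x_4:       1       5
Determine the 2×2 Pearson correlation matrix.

Step 1 — column means:
  mean(X) = (2 + 7 + 3 + 1) / 4 = 13/4 = 3.25
  mean(Y) = (5 + 7 + 5 + 5) / 4 = 22/4 = 5.5

Step 2 — sample variances and covariances s[i,j] = (1/(n-1)) · Σ_k (x_{k,i} - mean_i) · (x_{k,j} - mean_j), with n-1 = 3:
  s[X,X] = ((-1.25)·(-1.25) + (3.75)·(3.75) + (-0.25)·(-0.25) + (-2.25)·(-2.25)) / 3 = 20.75/3 = 6.9167
  s[X,Y] = ((-1.25)·(-0.5) + (3.75)·(1.5) + (-0.25)·(-0.5) + (-2.25)·(-0.5)) / 3 = 7.5/3 = 2.5
  s[Y,Y] = ((-0.5)·(-0.5) + (1.5)·(1.5) + (-0.5)·(-0.5) + (-0.5)·(-0.5)) / 3 = 3/3 = 1
  Sample standard deviations s_i = √(s[i,i]):
  s(X) = √(6.9167) = 2.63
  s(Y) = √(1) = 1

Step 3 — r_{ij} = s_{ij} / (s_i · s_j):
  r[X,X] = 1 (diagonal).
  r[X,Y] = 2.5 / (2.63 · 1) = 2.5 / 2.63 = 0.9506
  r[Y,Y] = 1 (diagonal).

R is symmetric with unit diagonal. Assembling:

R = [[1, 0.9506],
 [0.9506, 1]]


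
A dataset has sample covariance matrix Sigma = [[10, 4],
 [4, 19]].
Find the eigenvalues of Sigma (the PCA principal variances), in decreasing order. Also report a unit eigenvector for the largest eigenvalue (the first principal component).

Step 1 — characteristic polynomial of 2×2 Sigma:
  det(Sigma - λI) = λ² - trace · λ + det = 0.
  trace = 10 + 19 = 29, det = 10·19 - (4)² = 174.
Step 2 — discriminant:
  Δ = trace² - 4·det = 841 - 696 = 145.
Step 3 — eigenvalues:
  λ = (trace ± √Δ)/2 = (29 ± 12.0416)/2,
  λ_1 = 20.5208,  λ_2 = 8.4792.

Step 4 — unit eigenvector for λ_1: solve (Sigma - λ_1 I)v = 0. First row:
  (10 - 20.5208)·v_x + (4)·v_y = 0, i.e. (-10.5208)·v_x + (4)·v_y = 0,
  so v ∝ (b, λ_1 - a) = (4, 10.5208) = u.
  ||u|| = √((4)² + (10.5208)²) = √(126.6872) ≈ 11.2555,
  v_1 = u/||u|| ≈ (0.3554, 0.9347) (||v_1|| = 1).

λ_1 = 20.5208,  λ_2 = 8.4792;  v_1 ≈ (0.3554, 0.9347)


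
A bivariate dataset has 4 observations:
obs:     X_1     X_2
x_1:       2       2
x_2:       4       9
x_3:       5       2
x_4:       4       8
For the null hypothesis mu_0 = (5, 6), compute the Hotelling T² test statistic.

Step 1 — sample mean vector:
  mean(X_1) = (2 + 4 + 5 + 4) / 4 = 15/4 = 3.75
  mean(X_2) = (2 + 9 + 2 + 8) / 4 = 21/4 = 5.25
  x̄ = (3.75, 5.25),  deviation x̄ - mu_0 = (3.75, 5.25) - (5, 6) = (-1.25, -0.75).

Step 2 — sample covariance matrix, S[i,j] = (1/(n-1)) · Σ_k (x_{k,i} - mean_i) · (x_{k,j} - mean_j), divisor n-1 = 3:
  S[X_1,X_1] = ((-1.75)·(-1.75) + (0.25)·(0.25) + (1.25)·(1.25) + (0.25)·(0.25)) / 3 = 4.75/3 = 1.5833
  S[X_1,X_2] = ((-1.75)·(-3.25) + (0.25)·(3.75) + (1.25)·(-3.25) + (0.25)·(2.75)) / 3 = 3.25/3 = 1.0833
  S[X_2,X_2] = ((-3.25)·(-3.25) + (3.75)·(3.75) + (-3.25)·(-3.25) + (2.75)·(2.75)) / 3 = 42.75/3 = 14.25
  S = [[1.5833, 1.0833],
 [1.0833, 14.25]].

Step 3 — invert S. det(S) = 1.5833·14.25 - (1.0833)² = 21.3889.
  S^{-1} = (1/det) · [[d, -b], [-b, a]] = [[0.6662, -0.0506],
 [-0.0506, 0.074]].

Step 4 — quadratic form (x̄ - mu_0)^T · S^{-1} · (x̄ - mu_0):
  S^{-1} · (x̄ - mu_0) = (-0.7948, 0.0078),
  (x̄ - mu_0)^T · [...] = (-1.25)·(-0.7948) + (-0.75)·(0.0078) = 0.9877.

Step 5 — scale by n: T² = 4 · 0.9877 = 3.9506.

T² ≈ 3.9506


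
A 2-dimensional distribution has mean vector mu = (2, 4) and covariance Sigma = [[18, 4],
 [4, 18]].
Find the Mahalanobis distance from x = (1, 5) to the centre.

Step 1 — centre the observation: (x - mu) = (-1, 1).

Step 2 — invert Sigma. det(Sigma) = 18·18 - (4)² = 308.
  Sigma^{-1} = (1/det) · [[d, -b], [-b, a]] = [[0.0584, -0.013],
 [-0.013, 0.0584]].

Step 3 — form the quadratic (x - mu)^T · Sigma^{-1} · (x - mu):
  Sigma^{-1} · (x - mu) = (-0.0714, 0.0714).
  (x - mu)^T · [Sigma^{-1} · (x - mu)] = (-1)·(-0.0714) + (1)·(0.0714) = 0.1429.

Step 4 — take square root: d = √(0.1429) ≈ 0.378.

d(x, mu) = √(0.1429) ≈ 0.378


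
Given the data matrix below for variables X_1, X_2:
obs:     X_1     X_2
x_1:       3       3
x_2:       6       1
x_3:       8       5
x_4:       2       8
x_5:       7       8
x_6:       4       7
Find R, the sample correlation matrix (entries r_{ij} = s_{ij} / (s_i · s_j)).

Step 1 — column means:
  mean(X_1) = (3 + 6 + 8 + 2 + 7 + 4) / 6 = 30/6 = 5
  mean(X_2) = (3 + 1 + 5 + 8 + 8 + 7) / 6 = 32/6 = 5.3333

Step 2 — sample variances and covariances s[i,j] = (1/(n-1)) · Σ_k (x_{k,i} - mean_i) · (x_{k,j} - mean_j), with n-1 = 5:
  s[X_1,X_1] = ((-2)·(-2) + (1)·(1) + (3)·(3) + (-3)·(-3) + (2)·(2) + (-1)·(-1)) / 5 = 28/5 = 5.6
  s[X_1,X_2] = ((-2)·(-2.3333) + (1)·(-4.3333) + (3)·(-0.3333) + (-3)·(2.6667) + (2)·(2.6667) + (-1)·(1.6667)) / 5 = -5/5 = -1
  s[X_2,X_2] = ((-2.3333)·(-2.3333) + (-4.3333)·(-4.3333) + (-0.3333)·(-0.3333) + (2.6667)·(2.6667) + (2.6667)·(2.6667) + (1.6667)·(1.6667)) / 5 = 41.3333/5 = 8.2667
  Sample standard deviations s_i = √(s[i,i]):
  s(X_1) = √(5.6) = 2.3664
  s(X_2) = √(8.2667) = 2.8752

Step 3 — r_{ij} = s_{ij} / (s_i · s_j):
  r[X_1,X_1] = 1 (diagonal).
  r[X_1,X_2] = -1 / (2.3664 · 2.8752) = -1 / 6.8039 = -0.147
  r[X_2,X_2] = 1 (diagonal).

R is symmetric with unit diagonal. Assembling:

R = [[1, -0.147],
 [-0.147, 1]]


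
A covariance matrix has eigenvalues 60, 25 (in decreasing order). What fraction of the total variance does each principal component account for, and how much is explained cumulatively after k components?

Step 1 — total variance = trace(Sigma) = Σ λ_i = 60 + 25 = 85.

Step 2 — fraction explained by component i = λ_i / Σ λ:
  PC1: 60/85 = 0.7059
  PC2: 25/85 = 0.2941

Step 3 — cumulative fraction after k components = (λ_1 + ... + λ_k) / Σ λ:
  k = 1: 60/85 = 0.7059
  k = 2: (60 + 25)/85 = 85/85 = 1

Summary (fraction, with percent):

explained: PC1 0.7059 (70.59%), PC2 0.2941 (29.41%);  cumulative: 0.7059, 1


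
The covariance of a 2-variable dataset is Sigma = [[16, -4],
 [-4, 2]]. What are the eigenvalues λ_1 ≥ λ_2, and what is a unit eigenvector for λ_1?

Step 1 — characteristic polynomial of 2×2 Sigma:
  det(Sigma - λI) = λ² - trace · λ + det = 0.
  trace = 16 + 2 = 18, det = 16·2 - (-4)² = 16.
Step 2 — discriminant:
  Δ = trace² - 4·det = 324 - 64 = 260.
Step 3 — eigenvalues:
  λ = (trace ± √Δ)/2 = (18 ± 16.1245)/2,
  λ_1 = 17.0623,  λ_2 = 0.9377.

Step 4 — unit eigenvector for λ_1: solve (Sigma - λ_1 I)v = 0. First row:
  (16 - 17.0623)·v_x + (-4)·v_y = 0, i.e. (-1.0623)·v_x + (-4)·v_y = 0,
  so v ∝ (b, λ_1 - a) = (-4, 1.0623); multiply by -1 so the first entry is positive: u = (4, -1.0623).
  ||u|| = √((4)² + (-1.0623)²) = √(17.1284) ≈ 4.1386,
  v_1 = u/||u|| ≈ (0.9665, -0.2567) (||v_1|| = 1).

λ_1 = 17.0623,  λ_2 = 0.9377;  v_1 ≈ (0.9665, -0.2567)


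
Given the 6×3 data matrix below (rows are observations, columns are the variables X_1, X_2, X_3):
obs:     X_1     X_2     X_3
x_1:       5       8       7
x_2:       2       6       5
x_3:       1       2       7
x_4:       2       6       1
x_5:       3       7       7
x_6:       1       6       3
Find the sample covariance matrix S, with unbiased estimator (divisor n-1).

Step 1 — column means:
  mean(X_1) = (5 + 2 + 1 + 2 + 3 + 1) / 6 = 14/6 = 2.3333
  mean(X_2) = (8 + 6 + 2 + 6 + 7 + 6) / 6 = 35/6 = 5.8333
  mean(X_3) = (7 + 5 + 7 + 1 + 7 + 3) / 6 = 30/6 = 5

Step 2 — sample covariance S[i,j] = (1/(n-1)) · Σ_k (x_{k,i} - mean_i) · (x_{k,j} - mean_j), with n-1 = 5.
  S[X_1,X_1] = ((2.6667)·(2.6667) + (-0.3333)·(-0.3333) + (-1.3333)·(-1.3333) + (-0.3333)·(-0.3333) + (0.6667)·(0.6667) + (-1.3333)·(-1.3333)) / 5 = 11.3333/5 = 2.2667
  S[X_1,X_2] = ((2.6667)·(2.1667) + (-0.3333)·(0.1667) + (-1.3333)·(-3.8333) + (-0.3333)·(0.1667) + (0.6667)·(1.1667) + (-1.3333)·(0.1667)) / 5 = 11.3333/5 = 2.2667
  S[X_1,X_3] = ((2.6667)·(2) + (-0.3333)·(0) + (-1.3333)·(2) + (-0.3333)·(-4) + (0.6667)·(2) + (-1.3333)·(-2)) / 5 = 8/5 = 1.6
  S[X_2,X_2] = ((2.1667)·(2.1667) + (0.1667)·(0.1667) + (-3.8333)·(-3.8333) + (0.1667)·(0.1667) + (1.1667)·(1.1667) + (0.1667)·(0.1667)) / 5 = 20.8333/5 = 4.1667
  S[X_2,X_3] = ((2.1667)·(2) + (0.1667)·(0) + (-3.8333)·(2) + (0.1667)·(-4) + (1.1667)·(2) + (0.1667)·(-2)) / 5 = -2/5 = -0.4
  S[X_3,X_3] = ((2)·(2) + (0)·(0) + (2)·(2) + (-4)·(-4) + (2)·(2) + (-2)·(-2)) / 5 = 32/5 = 6.4

S is symmetric (S[j,i] = S[i,j]). Assembling:

S = [[2.2667, 2.2667, 1.6],
 [2.2667, 4.1667, -0.4],
 [1.6, -0.4, 6.4]]


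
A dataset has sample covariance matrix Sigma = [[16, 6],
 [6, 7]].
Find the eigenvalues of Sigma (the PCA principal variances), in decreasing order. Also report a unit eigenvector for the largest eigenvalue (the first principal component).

Step 1 — characteristic polynomial of 2×2 Sigma:
  det(Sigma - λI) = λ² - trace · λ + det = 0.
  trace = 16 + 7 = 23, det = 16·7 - (6)² = 76.
Step 2 — discriminant:
  Δ = trace² - 4·det = 529 - 304 = 225.
Step 3 — eigenvalues:
  λ = (trace ± √Δ)/2 = (23 ± 15)/2,
  λ_1 = 19,  λ_2 = 4.

Step 4 — unit eigenvector for λ_1: solve (Sigma - λ_1 I)v = 0. First row:
  (16 - 19)·v_x + (6)·v_y = 0, i.e. (-3)·v_x + (6)·v_y = 0,
  so v ∝ (b, λ_1 - a) = (6, 3) = u.
  ||u|| = √((6)² + (3)²) = √(45) ≈ 6.7082,
  v_1 = u/||u|| ≈ (0.8944, 0.4472) (||v_1|| = 1).

λ_1 = 19,  λ_2 = 4;  v_1 ≈ (0.8944, 0.4472)


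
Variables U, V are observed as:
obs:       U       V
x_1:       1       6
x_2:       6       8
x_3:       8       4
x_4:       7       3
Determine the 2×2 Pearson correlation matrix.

Step 1 — column means:
  mean(U) = (1 + 6 + 8 + 7) / 4 = 22/4 = 5.5
  mean(V) = (6 + 8 + 4 + 3) / 4 = 21/4 = 5.25

Step 2 — sample variances and covariances s[i,j] = (1/(n-1)) · Σ_k (x_{k,i} - mean_i) · (x_{k,j} - mean_j), with n-1 = 3:
  s[U,U] = ((-4.5)·(-4.5) + (0.5)·(0.5) + (2.5)·(2.5) + (1.5)·(1.5)) / 3 = 29/3 = 9.6667
  s[U,V] = ((-4.5)·(0.75) + (0.5)·(2.75) + (2.5)·(-1.25) + (1.5)·(-2.25)) / 3 = -8.5/3 = -2.8333
  s[V,V] = ((0.75)·(0.75) + (2.75)·(2.75) + (-1.25)·(-1.25) + (-2.25)·(-2.25)) / 3 = 14.75/3 = 4.9167
  Sample standard deviations s_i = √(s[i,i]):
  s(U) = √(9.6667) = 3.1091
  s(V) = √(4.9167) = 2.2174

Step 3 — r_{ij} = s_{ij} / (s_i · s_j):
  r[U,U] = 1 (diagonal).
  r[U,V] = -2.8333 / (3.1091 · 2.2174) = -2.8333 / 6.894 = -0.411
  r[V,V] = 1 (diagonal).

R is symmetric with unit diagonal. Assembling:

R = [[1, -0.411],
 [-0.411, 1]]


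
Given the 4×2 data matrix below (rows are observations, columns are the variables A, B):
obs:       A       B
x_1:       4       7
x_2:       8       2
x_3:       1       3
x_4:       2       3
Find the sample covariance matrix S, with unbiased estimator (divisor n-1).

Step 1 — column means:
  mean(A) = (4 + 8 + 1 + 2) / 4 = 15/4 = 3.75
  mean(B) = (7 + 2 + 3 + 3) / 4 = 15/4 = 3.75

Step 2 — sample covariance S[i,j] = (1/(n-1)) · Σ_k (x_{k,i} - mean_i) · (x_{k,j} - mean_j), with n-1 = 3.
  S[A,A] = ((0.25)·(0.25) + (4.25)·(4.25) + (-2.75)·(-2.75) + (-1.75)·(-1.75)) / 3 = 28.75/3 = 9.5833
  S[A,B] = ((0.25)·(3.25) + (4.25)·(-1.75) + (-2.75)·(-0.75) + (-1.75)·(-0.75)) / 3 = -3.25/3 = -1.0833
  S[B,B] = ((3.25)·(3.25) + (-1.75)·(-1.75) + (-0.75)·(-0.75) + (-0.75)·(-0.75)) / 3 = 14.75/3 = 4.9167

S is symmetric (S[j,i] = S[i,j]). Assembling:

S = [[9.5833, -1.0833],
 [-1.0833, 4.9167]]


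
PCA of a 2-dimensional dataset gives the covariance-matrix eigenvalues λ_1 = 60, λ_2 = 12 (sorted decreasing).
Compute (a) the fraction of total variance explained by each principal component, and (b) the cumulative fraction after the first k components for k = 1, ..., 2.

Step 1 — total variance = trace(Sigma) = Σ λ_i = 60 + 12 = 72.

Step 2 — fraction explained by component i = λ_i / Σ λ:
  PC1: 60/72 = 0.8333
  PC2: 12/72 = 0.1667

Step 3 — cumulative fraction after k components = (λ_1 + ... + λ_k) / Σ λ:
  k = 1: 60/72 = 0.8333
  k = 2: (60 + 12)/72 = 72/72 = 1

Summary (fraction, with percent):

explained: PC1 0.8333 (83.33%), PC2 0.1667 (16.67%);  cumulative: 0.8333, 1


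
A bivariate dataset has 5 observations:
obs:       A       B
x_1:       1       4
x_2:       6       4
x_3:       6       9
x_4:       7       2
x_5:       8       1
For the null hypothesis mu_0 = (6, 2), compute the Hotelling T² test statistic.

Step 1 — sample mean vector:
  mean(A) = (1 + 6 + 6 + 7 + 8) / 5 = 28/5 = 5.6
  mean(B) = (4 + 4 + 9 + 2 + 1) / 5 = 20/5 = 4
  x̄ = (5.6, 4),  deviation x̄ - mu_0 = (5.6, 4) - (6, 2) = (-0.4, 2).

Step 2 — sample covariance matrix, S[i,j] = (1/(n-1)) · Σ_k (x_{k,i} - mean_i) · (x_{k,j} - mean_j), divisor n-1 = 4:
  S[A,A] = ((-4.6)·(-4.6) + (0.4)·(0.4) + (0.4)·(0.4) + (1.4)·(1.4) + (2.4)·(2.4)) / 4 = 29.2/4 = 7.3
  S[A,B] = ((-4.6)·(0) + (0.4)·(0) + (0.4)·(5) + (1.4)·(-2) + (2.4)·(-3)) / 4 = -8/4 = -2
  S[B,B] = ((0)·(0) + (0)·(0) + (5)·(5) + (-2)·(-2) + (-3)·(-3)) / 4 = 38/4 = 9.5
  S = [[7.3, -2],
 [-2, 9.5]].

Step 3 — invert S. det(S) = 7.3·9.5 - (-2)² = 65.35.
  S^{-1} = (1/det) · [[d, -b], [-b, a]] = [[0.1454, 0.0306],
 [0.0306, 0.1117]].

Step 4 — quadratic form (x̄ - mu_0)^T · S^{-1} · (x̄ - mu_0):
  S^{-1} · (x̄ - mu_0) = (0.0031, 0.2112),
  (x̄ - mu_0)^T · [...] = (-0.4)·(0.0031) + (2)·(0.2112) = 0.4211.

Step 5 — scale by n: T² = 5 · 0.4211 = 2.1056.

T² ≈ 2.1056


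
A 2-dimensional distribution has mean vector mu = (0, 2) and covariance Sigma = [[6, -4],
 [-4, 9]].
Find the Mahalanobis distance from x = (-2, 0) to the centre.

Step 1 — centre the observation: (x - mu) = (-2, -2).

Step 2 — invert Sigma. det(Sigma) = 6·9 - (-4)² = 38.
  Sigma^{-1} = (1/det) · [[d, -b], [-b, a]] = [[0.2368, 0.1053],
 [0.1053, 0.1579]].

Step 3 — form the quadratic (x - mu)^T · Sigma^{-1} · (x - mu):
  Sigma^{-1} · (x - mu) = (-0.6842, -0.5263).
  (x - mu)^T · [Sigma^{-1} · (x - mu)] = (-2)·(-0.6842) + (-2)·(-0.5263) = 2.4211.

Step 4 — take square root: d = √(2.4211) ≈ 1.556.

d(x, mu) = √(2.4211) ≈ 1.556


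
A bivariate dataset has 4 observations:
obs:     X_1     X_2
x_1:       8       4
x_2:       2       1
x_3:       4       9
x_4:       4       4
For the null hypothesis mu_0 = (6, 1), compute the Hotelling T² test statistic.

Step 1 — sample mean vector:
  mean(X_1) = (8 + 2 + 4 + 4) / 4 = 18/4 = 4.5
  mean(X_2) = (4 + 1 + 9 + 4) / 4 = 18/4 = 4.5
  x̄ = (4.5, 4.5),  deviation x̄ - mu_0 = (4.5, 4.5) - (6, 1) = (-1.5, 3.5).

Step 2 — sample covariance matrix, S[i,j] = (1/(n-1)) · Σ_k (x_{k,i} - mean_i) · (x_{k,j} - mean_j), divisor n-1 = 3:
  S[X_1,X_1] = ((3.5)·(3.5) + (-2.5)·(-2.5) + (-0.5)·(-0.5) + (-0.5)·(-0.5)) / 3 = 19/3 = 6.3333
  S[X_1,X_2] = ((3.5)·(-0.5) + (-2.5)·(-3.5) + (-0.5)·(4.5) + (-0.5)·(-0.5)) / 3 = 5/3 = 1.6667
  S[X_2,X_2] = ((-0.5)·(-0.5) + (-3.5)·(-3.5) + (4.5)·(4.5) + (-0.5)·(-0.5)) / 3 = 33/3 = 11
  S = [[6.3333, 1.6667],
 [1.6667, 11]].

Step 3 — invert S. det(S) = 6.3333·11 - (1.6667)² = 66.8889.
  S^{-1} = (1/det) · [[d, -b], [-b, a]] = [[0.1645, -0.0249],
 [-0.0249, 0.0947]].

Step 4 — quadratic form (x̄ - mu_0)^T · S^{-1} · (x̄ - mu_0):
  S^{-1} · (x̄ - mu_0) = (-0.3339, 0.3688),
  (x̄ - mu_0)^T · [...] = (-1.5)·(-0.3339) + (3.5)·(0.3688) = 1.7915.

Step 5 — scale by n: T² = 4 · 1.7915 = 7.1661.

T² ≈ 7.1661


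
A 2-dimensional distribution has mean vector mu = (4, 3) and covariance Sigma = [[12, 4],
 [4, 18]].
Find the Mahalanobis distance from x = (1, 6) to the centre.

Step 1 — centre the observation: (x - mu) = (-3, 3).

Step 2 — invert Sigma. det(Sigma) = 12·18 - (4)² = 200.
  Sigma^{-1} = (1/det) · [[d, -b], [-b, a]] = [[0.09, -0.02],
 [-0.02, 0.06]].

Step 3 — form the quadratic (x - mu)^T · Sigma^{-1} · (x - mu):
  Sigma^{-1} · (x - mu) = (-0.33, 0.24).
  (x - mu)^T · [Sigma^{-1} · (x - mu)] = (-3)·(-0.33) + (3)·(0.24) = 1.71.

Step 4 — take square root: d = √(1.71) ≈ 1.3077.

d(x, mu) = √(1.71) ≈ 1.3077


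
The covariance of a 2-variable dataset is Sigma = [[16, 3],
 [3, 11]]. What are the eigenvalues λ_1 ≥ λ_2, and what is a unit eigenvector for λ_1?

Step 1 — characteristic polynomial of 2×2 Sigma:
  det(Sigma - λI) = λ² - trace · λ + det = 0.
  trace = 16 + 11 = 27, det = 16·11 - (3)² = 167.
Step 2 — discriminant:
  Δ = trace² - 4·det = 729 - 668 = 61.
Step 3 — eigenvalues:
  λ = (trace ± √Δ)/2 = (27 ± 7.8102)/2,
  λ_1 = 17.4051,  λ_2 = 9.5949.

Step 4 — unit eigenvector for λ_1: solve (Sigma - λ_1 I)v = 0. First row:
  (16 - 17.4051)·v_x + (3)·v_y = 0, i.e. (-1.4051)·v_x + (3)·v_y = 0,
  so v ∝ (b, λ_1 - a) = (3, 1.4051) = u.
  ||u|| = √((3)² + (1.4051)²) = √(10.9744) ≈ 3.3128,
  v_1 = u/||u|| ≈ (0.9056, 0.4242) (||v_1|| = 1).

λ_1 = 17.4051,  λ_2 = 9.5949;  v_1 ≈ (0.9056, 0.4242)


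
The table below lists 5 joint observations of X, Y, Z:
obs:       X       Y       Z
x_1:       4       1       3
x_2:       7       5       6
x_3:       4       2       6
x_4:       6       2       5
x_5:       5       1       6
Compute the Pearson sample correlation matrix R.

Step 1 — column means:
  mean(X) = (4 + 7 + 4 + 6 + 5) / 5 = 26/5 = 5.2
  mean(Y) = (1 + 5 + 2 + 2 + 1) / 5 = 11/5 = 2.2
  mean(Z) = (3 + 6 + 6 + 5 + 6) / 5 = 26/5 = 5.2

Step 2 — sample variances and covariances s[i,j] = (1/(n-1)) · Σ_k (x_{k,i} - mean_i) · (x_{k,j} - mean_j), with n-1 = 4:
  s[X,X] = ((-1.2)·(-1.2) + (1.8)·(1.8) + (-1.2)·(-1.2) + (0.8)·(0.8) + (-0.2)·(-0.2)) / 4 = 6.8/4 = 1.7
  s[X,Y] = ((-1.2)·(-1.2) + (1.8)·(2.8) + (-1.2)·(-0.2) + (0.8)·(-0.2) + (-0.2)·(-1.2)) / 4 = 6.8/4 = 1.7
  s[X,Z] = ((-1.2)·(-2.2) + (1.8)·(0.8) + (-1.2)·(0.8) + (0.8)·(-0.2) + (-0.2)·(0.8)) / 4 = 2.8/4 = 0.7
  s[Y,Y] = ((-1.2)·(-1.2) + (2.8)·(2.8) + (-0.2)·(-0.2) + (-0.2)·(-0.2) + (-1.2)·(-1.2)) / 4 = 10.8/4 = 2.7
  s[Y,Z] = ((-1.2)·(-2.2) + (2.8)·(0.8) + (-0.2)·(0.8) + (-0.2)·(-0.2) + (-1.2)·(0.8)) / 4 = 3.8/4 = 0.95
  s[Z,Z] = ((-2.2)·(-2.2) + (0.8)·(0.8) + (0.8)·(0.8) + (-0.2)·(-0.2) + (0.8)·(0.8)) / 4 = 6.8/4 = 1.7
  Sample standard deviations s_i = √(s[i,i]):
  s(X) = √(1.7) = 1.3038
  s(Y) = √(2.7) = 1.6432
  s(Z) = √(1.7) = 1.3038

Step 3 — r_{ij} = s_{ij} / (s_i · s_j):
  r[X,X] = 1 (diagonal).
  r[X,Y] = 1.7 / (1.3038 · 1.6432) = 1.7 / 2.1424 = 0.7935
  r[X,Z] = 0.7 / (1.3038 · 1.3038) = 0.7 / 1.7 = 0.4118
  r[Y,Y] = 1 (diagonal).
  r[Y,Z] = 0.95 / (1.6432 · 1.3038) = 0.95 / 2.1424 = 0.4434
  r[Z,Z] = 1 (diagonal).

R is symmetric with unit diagonal. Assembling:

R = [[1, 0.7935, 0.4118],
 [0.7935, 1, 0.4434],
 [0.4118, 0.4434, 1]]


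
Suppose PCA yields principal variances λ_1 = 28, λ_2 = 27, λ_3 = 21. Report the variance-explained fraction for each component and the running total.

Step 1 — total variance = trace(Sigma) = Σ λ_i = 28 + 27 + 21 = 76.

Step 2 — fraction explained by component i = λ_i / Σ λ:
  PC1: 28/76 = 0.3684
  PC2: 27/76 = 0.3553
  PC3: 21/76 = 0.2763

Step 3 — cumulative fraction after k components = (λ_1 + ... + λ_k) / Σ λ:
  k = 1: 28/76 = 0.3684
  k = 2: (28 + 27)/76 = 55/76 = 0.7237
  k = 3: (28 + 27 + 21)/76 = 76/76 = 1

Summary (fraction, with percent):

explained: PC1 0.3684 (36.84%), PC2 0.3553 (35.53%), PC3 0.2763 (27.63%);  cumulative: 0.3684, 0.7237, 1


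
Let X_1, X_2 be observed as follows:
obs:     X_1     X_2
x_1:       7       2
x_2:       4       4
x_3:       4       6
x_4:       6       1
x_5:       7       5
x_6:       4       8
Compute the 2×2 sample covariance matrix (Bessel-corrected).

Step 1 — column means:
  mean(X_1) = (7 + 4 + 4 + 6 + 7 + 4) / 6 = 32/6 = 5.3333
  mean(X_2) = (2 + 4 + 6 + 1 + 5 + 8) / 6 = 26/6 = 4.3333

Step 2 — sample covariance S[i,j] = (1/(n-1)) · Σ_k (x_{k,i} - mean_i) · (x_{k,j} - mean_j), with n-1 = 5.
  S[X_1,X_1] = ((1.6667)·(1.6667) + (-1.3333)·(-1.3333) + (-1.3333)·(-1.3333) + (0.6667)·(0.6667) + (1.6667)·(1.6667) + (-1.3333)·(-1.3333)) / 5 = 11.3333/5 = 2.2667
  S[X_1,X_2] = ((1.6667)·(-2.3333) + (-1.3333)·(-0.3333) + (-1.3333)·(1.6667) + (0.6667)·(-3.3333) + (1.6667)·(0.6667) + (-1.3333)·(3.6667)) / 5 = -11.6667/5 = -2.3333
  S[X_2,X_2] = ((-2.3333)·(-2.3333) + (-0.3333)·(-0.3333) + (1.6667)·(1.6667) + (-3.3333)·(-3.3333) + (0.6667)·(0.6667) + (3.6667)·(3.6667)) / 5 = 33.3333/5 = 6.6667

S is symmetric (S[j,i] = S[i,j]). Assembling:

S = [[2.2667, -2.3333],
 [-2.3333, 6.6667]]


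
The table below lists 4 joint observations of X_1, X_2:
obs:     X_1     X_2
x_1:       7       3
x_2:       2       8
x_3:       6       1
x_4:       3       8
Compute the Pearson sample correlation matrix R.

Step 1 — column means:
  mean(X_1) = (7 + 2 + 6 + 3) / 4 = 18/4 = 4.5
  mean(X_2) = (3 + 8 + 1 + 8) / 4 = 20/4 = 5

Step 2 — sample variances and covariances s[i,j] = (1/(n-1)) · Σ_k (x_{k,i} - mean_i) · (x_{k,j} - mean_j), with n-1 = 3:
  s[X_1,X_1] = ((2.5)·(2.5) + (-2.5)·(-2.5) + (1.5)·(1.5) + (-1.5)·(-1.5)) / 3 = 17/3 = 5.6667
  s[X_1,X_2] = ((2.5)·(-2) + (-2.5)·(3) + (1.5)·(-4) + (-1.5)·(3)) / 3 = -23/3 = -7.6667
  s[X_2,X_2] = ((-2)·(-2) + (3)·(3) + (-4)·(-4) + (3)·(3)) / 3 = 38/3 = 12.6667
  Sample standard deviations s_i = √(s[i,i]):
  s(X_1) = √(5.6667) = 2.3805
  s(X_2) = √(12.6667) = 3.559

Step 3 — r_{ij} = s_{ij} / (s_i · s_j):
  r[X_1,X_1] = 1 (diagonal).
  r[X_1,X_2] = -7.6667 / (2.3805 · 3.559) = -7.6667 / 8.4722 = -0.9049
  r[X_2,X_2] = 1 (diagonal).

R is symmetric with unit diagonal. Assembling:

R = [[1, -0.9049],
 [-0.9049, 1]]


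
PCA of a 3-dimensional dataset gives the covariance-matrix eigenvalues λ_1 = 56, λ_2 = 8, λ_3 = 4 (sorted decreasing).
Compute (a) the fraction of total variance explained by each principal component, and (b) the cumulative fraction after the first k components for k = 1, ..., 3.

Step 1 — total variance = trace(Sigma) = Σ λ_i = 56 + 8 + 4 = 68.

Step 2 — fraction explained by component i = λ_i / Σ λ:
  PC1: 56/68 = 0.8235
  PC2: 8/68 = 0.1176
  PC3: 4/68 = 0.0588

Step 3 — cumulative fraction after k components = (λ_1 + ... + λ_k) / Σ λ:
  k = 1: 56/68 = 0.8235
  k = 2: (56 + 8)/68 = 64/68 = 0.9412
  k = 3: (56 + 8 + 4)/68 = 68/68 = 1

Summary (fraction, with percent):

explained: PC1 0.8235 (82.35%), PC2 0.1176 (11.76%), PC3 0.0588 (5.88%);  cumulative: 0.8235, 0.9412, 1


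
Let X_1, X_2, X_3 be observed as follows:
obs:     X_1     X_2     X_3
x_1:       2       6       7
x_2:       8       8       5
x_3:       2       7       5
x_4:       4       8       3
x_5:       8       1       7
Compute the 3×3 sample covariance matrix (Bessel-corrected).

Step 1 — column means:
  mean(X_1) = (2 + 8 + 2 + 4 + 8) / 5 = 24/5 = 4.8
  mean(X_2) = (6 + 8 + 7 + 8 + 1) / 5 = 30/5 = 6
  mean(X_3) = (7 + 5 + 5 + 3 + 7) / 5 = 27/5 = 5.4

Step 2 — sample covariance S[i,j] = (1/(n-1)) · Σ_k (x_{k,i} - mean_i) · (x_{k,j} - mean_j), with n-1 = 4.
  S[X_1,X_1] = ((-2.8)·(-2.8) + (3.2)·(3.2) + (-2.8)·(-2.8) + (-0.8)·(-0.8) + (3.2)·(3.2)) / 4 = 36.8/4 = 9.2
  S[X_1,X_2] = ((-2.8)·(0) + (3.2)·(2) + (-2.8)·(1) + (-0.8)·(2) + (3.2)·(-5)) / 4 = -14/4 = -3.5
  S[X_1,X_3] = ((-2.8)·(1.6) + (3.2)·(-0.4) + (-2.8)·(-0.4) + (-0.8)·(-2.4) + (3.2)·(1.6)) / 4 = 2.4/4 = 0.6
  S[X_2,X_2] = ((0)·(0) + (2)·(2) + (1)·(1) + (2)·(2) + (-5)·(-5)) / 4 = 34/4 = 8.5
  S[X_2,X_3] = ((0)·(1.6) + (2)·(-0.4) + (1)·(-0.4) + (2)·(-2.4) + (-5)·(1.6)) / 4 = -14/4 = -3.5
  S[X_3,X_3] = ((1.6)·(1.6) + (-0.4)·(-0.4) + (-0.4)·(-0.4) + (-2.4)·(-2.4) + (1.6)·(1.6)) / 4 = 11.2/4 = 2.8

S is symmetric (S[j,i] = S[i,j]). Assembling:

S = [[9.2, -3.5, 0.6],
 [-3.5, 8.5, -3.5],
 [0.6, -3.5, 2.8]]


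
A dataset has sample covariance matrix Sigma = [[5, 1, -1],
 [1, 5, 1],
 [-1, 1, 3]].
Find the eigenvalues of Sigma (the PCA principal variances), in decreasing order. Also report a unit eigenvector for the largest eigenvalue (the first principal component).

Step 1 — characteristic polynomial p(λ) = det(λI - Sigma) = λ³ - tr·λ² + c_1·λ - det, where tr = trace, c_1 = sum of the principal 2×2 minors, det = det(Sigma):
  tr = 5 + 5 + 3 = 13,
  c_1 = (5·5 - (1)²) + (5·3 - (-1)²) + (5·3 - (1)²) = 24 + 14 + 14 = 52,
  det = 5·(5·3 - (1)²) - (1)·((1)·3 - (1)·(-1)) + (-1)·((1)·(1) - 5·(-1)) = 5·(14) - (1)·(4) + (-1)·(6) = 60.
  So p(λ) = λ³ - 13λ² + 52λ - 60.
Step 2 — look for an integer root (rational root theorem: any rational root is an integer divisor of 60). Testing λ = 2:
  p(2) = 8 - 52 + 104 - 60 = 0  ✓
  Dividing out (λ - 2): p(λ) = (λ - 2)(λ² - 11λ + 30).
Step 3 — remaining eigenvalues from the quadratic λ² - 11λ + 30 = 0:
  Δ = 11² - 4·30 = 121 - 120 = 1,  λ = (11 ± √1)/2 = (11 ± 1)/2 = 6 or 5.
  Sorted: λ_1 = 6,  λ_2 = 5,  λ_3 = 2  (check: sum = 13 = tr ✓).

Step 4 — unit eigenvector for λ_1 = 6: v spans the null space of (Sigma - λ_1 I), whose rows are
  r_1 = (-1, 1, -1),  r_2 = (1, -1, 1),  r_3 = (-1, 1, -3).
  v is orthogonal to every row, so take v ∝ r_1 × r_3 = ((1)·(-3) - (-1)·(1), (-1)·(-1) - (-1)·(-3), (-1)·(1) - (1)·(-1)) = (-2, -2, 0).
  Rescale (divide by 2; multiply by -1 so the first nonzero entry is positive): u = (1, 1, 0).
  ||u|| = √((1)² + (1)² + (0)²) = √(2) ≈ 1.4142,  v_1 = u/||u|| ≈ (0.7071, 0.7071, 0) (||v_1|| = 1).

λ_1 = 6,  λ_2 = 5,  λ_3 = 2;  v_1 ≈ (0.7071, 0.7071, 0)


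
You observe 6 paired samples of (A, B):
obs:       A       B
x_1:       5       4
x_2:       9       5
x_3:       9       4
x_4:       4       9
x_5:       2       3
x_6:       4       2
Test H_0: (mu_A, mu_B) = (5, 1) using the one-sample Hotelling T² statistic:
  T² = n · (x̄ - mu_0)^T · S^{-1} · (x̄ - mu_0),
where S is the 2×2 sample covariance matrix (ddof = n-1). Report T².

Step 1 — sample mean vector:
  mean(A) = (5 + 9 + 9 + 4 + 2 + 4) / 6 = 33/6 = 5.5
  mean(B) = (4 + 5 + 4 + 9 + 3 + 2) / 6 = 27/6 = 4.5
  x̄ = (5.5, 4.5),  deviation x̄ - mu_0 = (5.5, 4.5) - (5, 1) = (0.5, 3.5).

Step 2 — sample covariance matrix, S[i,j] = (1/(n-1)) · Σ_k (x_{k,i} - mean_i) · (x_{k,j} - mean_j), divisor n-1 = 5:
  S[A,A] = ((-0.5)·(-0.5) + (3.5)·(3.5) + (3.5)·(3.5) + (-1.5)·(-1.5) + (-3.5)·(-3.5) + (-1.5)·(-1.5)) / 5 = 41.5/5 = 8.3
  S[A,B] = ((-0.5)·(-0.5) + (3.5)·(0.5) + (3.5)·(-0.5) + (-1.5)·(4.5) + (-3.5)·(-1.5) + (-1.5)·(-2.5)) / 5 = 2.5/5 = 0.5
  S[B,B] = ((-0.5)·(-0.5) + (0.5)·(0.5) + (-0.5)·(-0.5) + (4.5)·(4.5) + (-1.5)·(-1.5) + (-2.5)·(-2.5)) / 5 = 29.5/5 = 5.9
  S = [[8.3, 0.5],
 [0.5, 5.9]].

Step 3 — invert S. det(S) = 8.3·5.9 - (0.5)² = 48.72.
  S^{-1} = (1/det) · [[d, -b], [-b, a]] = [[0.1211, -0.0103],
 [-0.0103, 0.1704]].

Step 4 — quadratic form (x̄ - mu_0)^T · S^{-1} · (x̄ - mu_0):
  S^{-1} · (x̄ - mu_0) = (0.0246, 0.5911),
  (x̄ - mu_0)^T · [...] = (0.5)·(0.0246) + (3.5)·(0.5911) = 2.0813.

Step 5 — scale by n: T² = 6 · 2.0813 = 12.4877.

T² ≈ 12.4877


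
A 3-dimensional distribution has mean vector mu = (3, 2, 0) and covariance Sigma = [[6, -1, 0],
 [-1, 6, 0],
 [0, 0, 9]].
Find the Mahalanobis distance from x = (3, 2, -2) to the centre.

Step 1 — centre the observation: (x - mu) = (0, 0, -2).

Step 2 — invert Sigma (cofactor / det for 3×3, or solve directly):
  Sigma^{-1} = [[0.1714, 0.0286, 0],
 [0.0286, 0.1714, 0],
 [0, 0, 0.1111]].

Step 3 — form the quadratic (x - mu)^T · Sigma^{-1} · (x - mu):
  Sigma^{-1} · (x - mu) = (0, 0, -0.2222).
  (x - mu)^T · [Sigma^{-1} · (x - mu)] = (0)·(0) + (0)·(0) + (-2)·(-0.2222) = 0.4444.

Step 4 — take square root: d = √(0.4444) ≈ 0.6667.

d(x, mu) = √(0.4444) ≈ 0.6667


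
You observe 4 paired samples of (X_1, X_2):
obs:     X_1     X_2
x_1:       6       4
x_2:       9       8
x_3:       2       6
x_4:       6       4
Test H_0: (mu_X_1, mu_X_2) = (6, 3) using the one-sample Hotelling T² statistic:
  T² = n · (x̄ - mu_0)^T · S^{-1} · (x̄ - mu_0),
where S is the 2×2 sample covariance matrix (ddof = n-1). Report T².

Step 1 — sample mean vector:
  mean(X_1) = (6 + 9 + 2 + 6) / 4 = 23/4 = 5.75
  mean(X_2) = (4 + 8 + 6 + 4) / 4 = 22/4 = 5.5
  x̄ = (5.75, 5.5),  deviation x̄ - mu_0 = (5.75, 5.5) - (6, 3) = (-0.25, 2.5).

Step 2 — sample covariance matrix, S[i,j] = (1/(n-1)) · Σ_k (x_{k,i} - mean_i) · (x_{k,j} - mean_j), divisor n-1 = 3:
  S[X_1,X_1] = ((0.25)·(0.25) + (3.25)·(3.25) + (-3.75)·(-3.75) + (0.25)·(0.25)) / 3 = 24.75/3 = 8.25
  S[X_1,X_2] = ((0.25)·(-1.5) + (3.25)·(2.5) + (-3.75)·(0.5) + (0.25)·(-1.5)) / 3 = 5.5/3 = 1.8333
  S[X_2,X_2] = ((-1.5)·(-1.5) + (2.5)·(2.5) + (0.5)·(0.5) + (-1.5)·(-1.5)) / 3 = 11/3 = 3.6667
  S = [[8.25, 1.8333],
 [1.8333, 3.6667]].

Step 3 — invert S. det(S) = 8.25·3.6667 - (1.8333)² = 26.8889.
  S^{-1} = (1/det) · [[d, -b], [-b, a]] = [[0.1364, -0.0682],
 [-0.0682, 0.3068]].

Step 4 — quadratic form (x̄ - mu_0)^T · S^{-1} · (x̄ - mu_0):
  S^{-1} · (x̄ - mu_0) = (-0.2045, 0.7841),
  (x̄ - mu_0)^T · [...] = (-0.25)·(-0.2045) + (2.5)·(0.7841) = 2.0114.

Step 5 — scale by n: T² = 4 · 2.0114 = 8.0455.

T² ≈ 8.0455


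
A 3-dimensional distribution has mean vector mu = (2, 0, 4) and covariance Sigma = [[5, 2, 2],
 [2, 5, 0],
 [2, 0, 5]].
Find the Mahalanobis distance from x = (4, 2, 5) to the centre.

Step 1 — centre the observation: (x - mu) = (2, 2, 1).

Step 2 — invert Sigma (cofactor / det for 3×3, or solve directly):
  Sigma^{-1} = [[0.2941, -0.1176, -0.1176],
 [-0.1176, 0.2471, 0.0471],
 [-0.1176, 0.0471, 0.2471]].

Step 3 — form the quadratic (x - mu)^T · Sigma^{-1} · (x - mu):
  Sigma^{-1} · (x - mu) = (0.2353, 0.3059, 0.1059).
  (x - mu)^T · [Sigma^{-1} · (x - mu)] = (2)·(0.2353) + (2)·(0.3059) + (1)·(0.1059) = 1.1882.

Step 4 — take square root: d = √(1.1882) ≈ 1.0901.

d(x, mu) = √(1.1882) ≈ 1.0901


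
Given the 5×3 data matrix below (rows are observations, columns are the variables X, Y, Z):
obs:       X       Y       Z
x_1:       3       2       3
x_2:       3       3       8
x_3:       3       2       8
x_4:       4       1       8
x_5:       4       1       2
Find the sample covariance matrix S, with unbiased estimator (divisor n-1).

Step 1 — column means:
  mean(X) = (3 + 3 + 3 + 4 + 4) / 5 = 17/5 = 3.4
  mean(Y) = (2 + 3 + 2 + 1 + 1) / 5 = 9/5 = 1.8
  mean(Z) = (3 + 8 + 8 + 8 + 2) / 5 = 29/5 = 5.8

Step 2 — sample covariance S[i,j] = (1/(n-1)) · Σ_k (x_{k,i} - mean_i) · (x_{k,j} - mean_j), with n-1 = 4.
  S[X,X] = ((-0.4)·(-0.4) + (-0.4)·(-0.4) + (-0.4)·(-0.4) + (0.6)·(0.6) + (0.6)·(0.6)) / 4 = 1.2/4 = 0.3
  S[X,Y] = ((-0.4)·(0.2) + (-0.4)·(1.2) + (-0.4)·(0.2) + (0.6)·(-0.8) + (0.6)·(-0.8)) / 4 = -1.6/4 = -0.4
  S[X,Z] = ((-0.4)·(-2.8) + (-0.4)·(2.2) + (-0.4)·(2.2) + (0.6)·(2.2) + (0.6)·(-3.8)) / 4 = -1.6/4 = -0.4
  S[Y,Y] = ((0.2)·(0.2) + (1.2)·(1.2) + (0.2)·(0.2) + (-0.8)·(-0.8) + (-0.8)·(-0.8)) / 4 = 2.8/4 = 0.7
  S[Y,Z] = ((0.2)·(-2.8) + (1.2)·(2.2) + (0.2)·(2.2) + (-0.8)·(2.2) + (-0.8)·(-3.8)) / 4 = 3.8/4 = 0.95
  S[Z,Z] = ((-2.8)·(-2.8) + (2.2)·(2.2) + (2.2)·(2.2) + (2.2)·(2.2) + (-3.8)·(-3.8)) / 4 = 36.8/4 = 9.2

S is symmetric (S[j,i] = S[i,j]). Assembling:

S = [[0.3, -0.4, -0.4],
 [-0.4, 0.7, 0.95],
 [-0.4, 0.95, 9.2]]


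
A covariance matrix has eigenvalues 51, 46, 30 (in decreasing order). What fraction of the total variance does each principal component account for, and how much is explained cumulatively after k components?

Step 1 — total variance = trace(Sigma) = Σ λ_i = 51 + 46 + 30 = 127.

Step 2 — fraction explained by component i = λ_i / Σ λ:
  PC1: 51/127 = 0.4016
  PC2: 46/127 = 0.3622
  PC3: 30/127 = 0.2362

Step 3 — cumulative fraction after k components = (λ_1 + ... + λ_k) / Σ λ:
  k = 1: 51/127 = 0.4016
  k = 2: (51 + 46)/127 = 97/127 = 0.7638
  k = 3: (51 + 46 + 30)/127 = 127/127 = 1

Summary (fraction, with percent):

explained: PC1 0.4016 (40.16%), PC2 0.3622 (36.22%), PC3 0.2362 (23.62%);  cumulative: 0.4016, 0.7638, 1


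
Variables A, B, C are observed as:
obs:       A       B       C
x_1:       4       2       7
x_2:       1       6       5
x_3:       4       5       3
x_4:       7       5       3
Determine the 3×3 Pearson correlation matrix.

Step 1 — column means:
  mean(A) = (4 + 1 + 4 + 7) / 4 = 16/4 = 4
  mean(B) = (2 + 6 + 5 + 5) / 4 = 18/4 = 4.5
  mean(C) = (7 + 5 + 3 + 3) / 4 = 18/4 = 4.5

Step 2 — sample variances and covariances s[i,j] = (1/(n-1)) · Σ_k (x_{k,i} - mean_i) · (x_{k,j} - mean_j), with n-1 = 3:
  s[A,A] = ((0)·(0) + (-3)·(-3) + (0)·(0) + (3)·(3)) / 3 = 18/3 = 6
  s[A,B] = ((0)·(-2.5) + (-3)·(1.5) + (0)·(0.5) + (3)·(0.5)) / 3 = -3/3 = -1
  s[A,C] = ((0)·(2.5) + (-3)·(0.5) + (0)·(-1.5) + (3)·(-1.5)) / 3 = -6/3 = -2
  s[B,B] = ((-2.5)·(-2.5) + (1.5)·(1.5) + (0.5)·(0.5) + (0.5)·(0.5)) / 3 = 9/3 = 3
  s[B,C] = ((-2.5)·(2.5) + (1.5)·(0.5) + (0.5)·(-1.5) + (0.5)·(-1.5)) / 3 = -7/3 = -2.3333
  s[C,C] = ((2.5)·(2.5) + (0.5)·(0.5) + (-1.5)·(-1.5) + (-1.5)·(-1.5)) / 3 = 11/3 = 3.6667
  Sample standard deviations s_i = √(s[i,i]):
  s(A) = √(6) = 2.4495
  s(B) = √(3) = 1.7321
  s(C) = √(3.6667) = 1.9149

Step 3 — r_{ij} = s_{ij} / (s_i · s_j):
  r[A,A] = 1 (diagonal).
  r[A,B] = -1 / (2.4495 · 1.7321) = -1 / 4.2426 = -0.2357
  r[A,C] = -2 / (2.4495 · 1.9149) = -2 / 4.6904 = -0.4264
  r[B,B] = 1 (diagonal).
  r[B,C] = -2.3333 / (1.7321 · 1.9149) = -2.3333 / 3.3166 = -0.7035
  r[C,C] = 1 (diagonal).

R is symmetric with unit diagonal. Assembling:

R = [[1, -0.2357, -0.4264],
 [-0.2357, 1, -0.7035],
 [-0.4264, -0.7035, 1]]


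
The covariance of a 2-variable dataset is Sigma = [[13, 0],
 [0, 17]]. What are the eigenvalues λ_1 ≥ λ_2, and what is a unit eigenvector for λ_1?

Step 1 — characteristic polynomial of 2×2 Sigma:
  det(Sigma - λI) = λ² - trace · λ + det = 0.
  trace = 13 + 17 = 30, det = 13·17 - (0)² = 221.
Step 2 — discriminant:
  Δ = trace² - 4·det = 900 - 884 = 16.
Step 3 — eigenvalues:
  λ = (trace ± √Δ)/2 = (30 ± 4)/2,
  λ_1 = 17,  λ_2 = 13.

Step 4 — unit eigenvector for λ_1: Sigma is diagonal, so its eigenvectors are the coordinate axes. λ_1 = 17 is the diagonal entry on the second coordinate axis, hence
  v_1 = (0, 1) (||v_1|| = 1).

λ_1 = 17,  λ_2 = 13;  v_1 ≈ (0, 1)


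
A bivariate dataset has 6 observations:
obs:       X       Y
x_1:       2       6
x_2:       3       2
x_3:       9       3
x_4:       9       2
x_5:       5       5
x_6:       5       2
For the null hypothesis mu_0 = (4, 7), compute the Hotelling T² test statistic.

Step 1 — sample mean vector:
  mean(X) = (2 + 3 + 9 + 9 + 5 + 5) / 6 = 33/6 = 5.5
  mean(Y) = (6 + 2 + 3 + 2 + 5 + 2) / 6 = 20/6 = 3.3333
  x̄ = (5.5, 3.3333),  deviation x̄ - mu_0 = (5.5, 3.3333) - (4, 7) = (1.5, -3.6667).

Step 2 — sample covariance matrix, S[i,j] = (1/(n-1)) · Σ_k (x_{k,i} - mean_i) · (x_{k,j} - mean_j), divisor n-1 = 5:
  S[X,X] = ((-3.5)·(-3.5) + (-2.5)·(-2.5) + (3.5)·(3.5) + (3.5)·(3.5) + (-0.5)·(-0.5) + (-0.5)·(-0.5)) / 5 = 43.5/5 = 8.7
  S[X,Y] = ((-3.5)·(2.6667) + (-2.5)·(-1.3333) + (3.5)·(-0.3333) + (3.5)·(-1.3333) + (-0.5)·(1.6667) + (-0.5)·(-1.3333)) / 5 = -12/5 = -2.4
  S[Y,Y] = ((2.6667)·(2.6667) + (-1.3333)·(-1.3333) + (-0.3333)·(-0.3333) + (-1.3333)·(-1.3333) + (1.6667)·(1.6667) + (-1.3333)·(-1.3333)) / 5 = 15.3333/5 = 3.0667
  S = [[8.7, -2.4],
 [-2.4, 3.0667]].

Step 3 — invert S. det(S) = 8.7·3.0667 - (-2.4)² = 20.92.
  S^{-1} = (1/det) · [[d, -b], [-b, a]] = [[0.1466, 0.1147],
 [0.1147, 0.4159]].

Step 4 — quadratic form (x̄ - mu_0)^T · S^{-1} · (x̄ - mu_0):
  S^{-1} · (x̄ - mu_0) = (-0.2008, -1.3528),
  (x̄ - mu_0)^T · [...] = (1.5)·(-0.2008) + (-3.6667)·(-1.3528) = 4.659.

Step 5 — scale by n: T² = 6 · 4.659 = 27.9541.

T² ≈ 27.9541


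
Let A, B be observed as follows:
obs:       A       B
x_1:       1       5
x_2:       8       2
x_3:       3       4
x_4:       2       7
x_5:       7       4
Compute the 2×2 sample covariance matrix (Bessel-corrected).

Step 1 — column means:
  mean(A) = (1 + 8 + 3 + 2 + 7) / 5 = 21/5 = 4.2
  mean(B) = (5 + 2 + 4 + 7 + 4) / 5 = 22/5 = 4.4

Step 2 — sample covariance S[i,j] = (1/(n-1)) · Σ_k (x_{k,i} - mean_i) · (x_{k,j} - mean_j), with n-1 = 4.
  S[A,A] = ((-3.2)·(-3.2) + (3.8)·(3.8) + (-1.2)·(-1.2) + (-2.2)·(-2.2) + (2.8)·(2.8)) / 4 = 38.8/4 = 9.7
  S[A,B] = ((-3.2)·(0.6) + (3.8)·(-2.4) + (-1.2)·(-0.4) + (-2.2)·(2.6) + (2.8)·(-0.4)) / 4 = -17.4/4 = -4.35
  S[B,B] = ((0.6)·(0.6) + (-2.4)·(-2.4) + (-0.4)·(-0.4) + (2.6)·(2.6) + (-0.4)·(-0.4)) / 4 = 13.2/4 = 3.3

S is symmetric (S[j,i] = S[i,j]). Assembling:

S = [[9.7, -4.35],
 [-4.35, 3.3]]


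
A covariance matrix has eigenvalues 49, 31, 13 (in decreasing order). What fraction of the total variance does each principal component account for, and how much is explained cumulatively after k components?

Step 1 — total variance = trace(Sigma) = Σ λ_i = 49 + 31 + 13 = 93.

Step 2 — fraction explained by component i = λ_i / Σ λ:
  PC1: 49/93 = 0.5269
  PC2: 31/93 = 0.3333
  PC3: 13/93 = 0.1398

Step 3 — cumulative fraction after k components = (λ_1 + ... + λ_k) / Σ λ:
  k = 1: 49/93 = 0.5269
  k = 2: (49 + 31)/93 = 80/93 = 0.8602
  k = 3: (49 + 31 + 13)/93 = 93/93 = 1

Summary (fraction, with percent):

explained: PC1 0.5269 (52.69%), PC2 0.3333 (33.33%), PC3 0.1398 (13.98%);  cumulative: 0.5269, 0.8602, 1


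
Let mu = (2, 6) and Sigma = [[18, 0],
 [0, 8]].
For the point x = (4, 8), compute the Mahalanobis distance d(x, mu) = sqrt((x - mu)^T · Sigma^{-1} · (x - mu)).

Step 1 — centre the observation: (x - mu) = (2, 2).

Step 2 — invert Sigma. det(Sigma) = 18·8 - (0)² = 144.
  Sigma^{-1} = (1/det) · [[d, -b], [-b, a]] = [[0.0556, 0],
 [0, 0.125]].

Step 3 — form the quadratic (x - mu)^T · Sigma^{-1} · (x - mu):
  Sigma^{-1} · (x - mu) = (0.1111, 0.25).
  (x - mu)^T · [Sigma^{-1} · (x - mu)] = (2)·(0.1111) + (2)·(0.25) = 0.7222.

Step 4 — take square root: d = √(0.7222) ≈ 0.8498.

d(x, mu) = √(0.7222) ≈ 0.8498


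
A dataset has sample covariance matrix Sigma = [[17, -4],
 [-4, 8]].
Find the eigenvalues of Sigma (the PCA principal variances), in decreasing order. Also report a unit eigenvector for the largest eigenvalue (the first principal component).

Step 1 — characteristic polynomial of 2×2 Sigma:
  det(Sigma - λI) = λ² - trace · λ + det = 0.
  trace = 17 + 8 = 25, det = 17·8 - (-4)² = 120.
Step 2 — discriminant:
  Δ = trace² - 4·det = 625 - 480 = 145.
Step 3 — eigenvalues:
  λ = (trace ± √Δ)/2 = (25 ± 12.0416)/2,
  λ_1 = 18.5208,  λ_2 = 6.4792.

Step 4 — unit eigenvector for λ_1: solve (Sigma - λ_1 I)v = 0. First row:
  (17 - 18.5208)·v_x + (-4)·v_y = 0, i.e. (-1.5208)·v_x + (-4)·v_y = 0,
  so v ∝ (b, λ_1 - a) = (-4, 1.5208); multiply by -1 so the first entry is positive: u = (4, -1.5208).
  ||u|| = √((4)² + (-1.5208)²) = √(18.3128) ≈ 4.2793,
  v_1 = u/||u|| ≈ (0.9347, -0.3554) (||v_1|| = 1).

λ_1 = 18.5208,  λ_2 = 6.4792;  v_1 ≈ (0.9347, -0.3554)
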